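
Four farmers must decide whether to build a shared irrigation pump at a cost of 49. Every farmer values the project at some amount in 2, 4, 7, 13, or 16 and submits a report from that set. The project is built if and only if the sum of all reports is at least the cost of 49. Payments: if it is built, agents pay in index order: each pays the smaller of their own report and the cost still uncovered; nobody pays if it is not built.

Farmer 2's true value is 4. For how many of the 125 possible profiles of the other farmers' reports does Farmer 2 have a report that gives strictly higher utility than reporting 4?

1

Others report (16, 16, 16): truth gives 0; report 2 gives 2 > 0. Violating.
Others report (2, 2, 2): truth gives 0; no alternative beats it.
Others report (2, 2, 4): truth gives 0; no alternative beats it.
(Checking all 125 profiles: 1 has a profitable deviation, 124 do not.)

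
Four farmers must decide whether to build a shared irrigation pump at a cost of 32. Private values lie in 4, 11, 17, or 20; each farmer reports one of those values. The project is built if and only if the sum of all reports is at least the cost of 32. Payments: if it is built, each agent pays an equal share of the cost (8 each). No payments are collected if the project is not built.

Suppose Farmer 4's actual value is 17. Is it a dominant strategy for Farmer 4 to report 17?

Consider the case where Farmer 1 reports 4, Farmer 2 reports 4 and Farmer 3 reports 4.
Truthful report 17: project not built, utility 0.
Report 20 instead: project built, pays 8, utility 17 - 8 = 9.
Since 9 > 0, reporting 20 is strictly better here, so truthful reporting is not dominant.

No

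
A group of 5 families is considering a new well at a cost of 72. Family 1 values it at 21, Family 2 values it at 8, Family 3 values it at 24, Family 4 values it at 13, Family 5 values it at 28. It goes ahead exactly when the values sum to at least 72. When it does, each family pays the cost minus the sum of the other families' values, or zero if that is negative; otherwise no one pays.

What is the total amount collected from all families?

8

Total value 94 ≥ cost 72, so it is built.
Family 1: others sum to 73; max(0, 72 - 73) = 0.
Family 2: others sum to 86; max(0, 72 - 86) = 0.
Family 3: others sum to 70; max(0, 72 - 70) = 2.
Family 4: others sum to 81; max(0, 72 - 81) = 0.
Family 5: others sum to 66; max(0, 72 - 66) = 6.
Total collected = 0 + 0 + 2 + 0 + 6 = 8.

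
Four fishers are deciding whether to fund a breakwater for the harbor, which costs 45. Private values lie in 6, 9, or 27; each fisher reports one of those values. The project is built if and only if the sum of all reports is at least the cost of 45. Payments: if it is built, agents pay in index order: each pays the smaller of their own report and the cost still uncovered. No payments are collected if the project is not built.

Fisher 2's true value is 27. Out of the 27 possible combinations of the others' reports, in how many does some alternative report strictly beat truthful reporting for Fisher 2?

Others report (6, 6, 27): truth gives 0; report 6 gives 21 > 0. Violating.
Others report (6, 9, 27): truth gives 0; report 6 gives 21 > 0. Violating.
Others report (6, 27, 6): truth gives 0; report 6 gives 21 > 0. Violating.
Others report (6, 27, 9): truth gives 0; report 6 gives 21 > 0. Violating.
Others report (6, 6, 6): truth gives 0; no alternative beats it.
Others report (6, 6, 9): truth gives 0; no alternative beats it.
(Checking all 27 profiles: 19 have a profitable deviation, 8 do not.)

19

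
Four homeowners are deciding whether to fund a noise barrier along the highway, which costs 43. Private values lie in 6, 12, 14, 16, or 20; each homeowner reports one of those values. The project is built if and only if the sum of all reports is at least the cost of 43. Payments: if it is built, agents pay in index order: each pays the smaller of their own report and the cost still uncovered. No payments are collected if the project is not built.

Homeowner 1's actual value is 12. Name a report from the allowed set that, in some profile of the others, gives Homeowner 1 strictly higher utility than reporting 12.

Suppose Homeowner 2 reports 6, Homeowner 3 reports 12 and Homeowner 4 reports 20.
Report 12: project built, pays 12, utility 12 - 12 = 0.
Report 6: project built, pays 6, utility 12 - 6 = 6.
So reporting 6 beats truth here (6 > 0).

6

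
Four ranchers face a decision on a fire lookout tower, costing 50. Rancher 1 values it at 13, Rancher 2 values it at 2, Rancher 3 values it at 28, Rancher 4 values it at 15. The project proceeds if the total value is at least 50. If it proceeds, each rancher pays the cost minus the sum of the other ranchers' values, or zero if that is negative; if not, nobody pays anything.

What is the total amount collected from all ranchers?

Total value 58 ≥ cost 50, so it is built.
Rancher 1: others sum to 45; max(0, 50 - 45) = 5.
Rancher 2: others sum to 56; max(0, 50 - 56) = 0.
Rancher 3: others sum to 30; max(0, 50 - 30) = 20.
Rancher 4: others sum to 43; max(0, 50 - 43) = 7.
Total collected = 5 + 0 + 20 + 7 = 32.

32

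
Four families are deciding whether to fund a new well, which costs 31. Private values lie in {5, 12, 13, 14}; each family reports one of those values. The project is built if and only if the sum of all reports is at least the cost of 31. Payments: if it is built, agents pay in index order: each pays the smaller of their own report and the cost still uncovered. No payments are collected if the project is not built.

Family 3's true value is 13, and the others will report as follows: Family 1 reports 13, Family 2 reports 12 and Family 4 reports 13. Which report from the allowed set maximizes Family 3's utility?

Report 5: project built, pays 5, utility 13 - 5 = 8.
Report 12: project built, pays 6, utility 13 - 6 = 7.
Report 13: project built, pays 6, utility 13 - 6 = 7.
Report 14: project built, pays 6, utility 13 - 6 = 7.
The best choice is 5 with utility 8.

5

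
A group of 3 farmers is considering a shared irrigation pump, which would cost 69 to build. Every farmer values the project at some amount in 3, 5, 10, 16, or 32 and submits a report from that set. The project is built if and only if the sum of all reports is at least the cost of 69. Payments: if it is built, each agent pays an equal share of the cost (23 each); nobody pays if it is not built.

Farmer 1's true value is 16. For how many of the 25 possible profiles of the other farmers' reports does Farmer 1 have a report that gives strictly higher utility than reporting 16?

Others report (32, 32): truth gives -7; report 3 gives 0 > -7. Violating.
Others report (3, 3): truth gives 0; no alternative beats it.
Others report (3, 5): truth gives 0; no alternative beats it.
(Checking all 25 profiles: 1 has a profitable deviation, 24 do not.)

1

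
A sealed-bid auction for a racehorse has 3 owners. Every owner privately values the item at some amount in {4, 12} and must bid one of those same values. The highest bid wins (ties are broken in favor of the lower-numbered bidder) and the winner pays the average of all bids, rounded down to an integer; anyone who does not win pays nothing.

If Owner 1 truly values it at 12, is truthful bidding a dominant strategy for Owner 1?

Consider the case where Owner 2 bids 4 and Owner 3 bids 4.
Truthful bid 12: wins, pays 6, utility 12 - 6 = 6.
Bid 4 instead: wins, pays 4, utility 12 - 4 = 8.
Since 8 > 6, bidding 4 is strictly better here, so truthful bidding is not dominant.

No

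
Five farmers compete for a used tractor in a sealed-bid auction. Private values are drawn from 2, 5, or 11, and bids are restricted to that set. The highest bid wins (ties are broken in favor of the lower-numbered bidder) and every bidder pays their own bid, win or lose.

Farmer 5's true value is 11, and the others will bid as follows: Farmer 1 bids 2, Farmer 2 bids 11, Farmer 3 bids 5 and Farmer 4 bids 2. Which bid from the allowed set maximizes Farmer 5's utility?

Bid 2: loses but pays 2, utility -2.
Bid 5: loses but pays 5, utility -5.
Bid 11: loses but pays 11, utility -11.
The best choice is 2 with utility -2.

2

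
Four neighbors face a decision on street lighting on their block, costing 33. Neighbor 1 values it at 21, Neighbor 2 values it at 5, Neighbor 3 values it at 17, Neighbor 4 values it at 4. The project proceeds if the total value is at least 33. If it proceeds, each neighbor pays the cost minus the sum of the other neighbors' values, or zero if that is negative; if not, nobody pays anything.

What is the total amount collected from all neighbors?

Total value 47 ≥ cost 33, so it is built.
Neighbor 1: others sum to 26; max(0, 33 - 26) = 7.
Neighbor 2: others sum to 42; max(0, 33 - 42) = 0.
Neighbor 3: others sum to 30; max(0, 33 - 30) = 3.
Neighbor 4: others sum to 43; max(0, 33 - 43) = 0.
Total collected = 7 + 0 + 3 + 0 = 10.

10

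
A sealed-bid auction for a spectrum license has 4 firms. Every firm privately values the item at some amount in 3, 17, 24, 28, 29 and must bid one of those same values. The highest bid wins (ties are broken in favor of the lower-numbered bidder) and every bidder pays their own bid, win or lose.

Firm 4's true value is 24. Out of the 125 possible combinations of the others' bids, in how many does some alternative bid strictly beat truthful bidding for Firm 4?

118

Others bid (3, 3, 3): truth gives 0; bid 17 gives 7 > 0. Violating.
Others bid (3, 3, 24): truth gives -24; bid 3 gives -3 > -24. Violating.
Others bid (3, 3, 28): truth gives -24; bid 3 gives -3 > -24. Violating.
Others bid (3, 3, 29): truth gives -24; bid 3 gives -3 > -24. Violating.
Others bid (3, 3, 17): truth gives 0; no alternative beats it.
Others bid (3, 17, 3): truth gives 0; no alternative beats it.
(Checking all 125 profiles: 118 have a profitable deviation, 7 do not.)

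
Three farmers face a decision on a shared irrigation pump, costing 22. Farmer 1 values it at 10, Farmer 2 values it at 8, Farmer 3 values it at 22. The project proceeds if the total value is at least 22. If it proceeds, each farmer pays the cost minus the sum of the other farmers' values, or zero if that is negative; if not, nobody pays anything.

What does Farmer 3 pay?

4

Total value 40 ≥ cost 22, so the project is built.
The other farmers' values sum to 18.
Cost minus that sum is 22 - 18 = 4.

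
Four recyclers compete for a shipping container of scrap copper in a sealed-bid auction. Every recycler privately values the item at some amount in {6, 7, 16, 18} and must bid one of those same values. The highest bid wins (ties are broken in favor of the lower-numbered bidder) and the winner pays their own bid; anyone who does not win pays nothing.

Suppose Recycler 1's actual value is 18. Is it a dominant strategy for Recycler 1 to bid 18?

No

Consider the case where Recycler 2 bids 6, Recycler 3 bids 6 and Recycler 4 bids 6.
Truthful bid 18: wins, pays 18, utility 18 - 18 = 0.
Bid 6 instead: wins, pays 6, utility 18 - 6 = 12.
Since 12 > 0, bidding 6 is strictly better here, so truthful bidding is not dominant.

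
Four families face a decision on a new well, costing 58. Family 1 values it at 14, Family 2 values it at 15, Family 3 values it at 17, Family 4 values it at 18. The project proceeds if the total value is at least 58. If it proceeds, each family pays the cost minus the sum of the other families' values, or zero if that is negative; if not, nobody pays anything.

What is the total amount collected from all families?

40

Total value 64 ≥ cost 58, so it is built.
Family 1: others sum to 50; max(0, 58 - 50) = 8.
Family 2: others sum to 49; max(0, 58 - 49) = 9.
Family 3: others sum to 47; max(0, 58 - 47) = 11.
Family 4: others sum to 46; max(0, 58 - 46) = 12.
Total collected = 8 + 9 + 11 + 12 = 40.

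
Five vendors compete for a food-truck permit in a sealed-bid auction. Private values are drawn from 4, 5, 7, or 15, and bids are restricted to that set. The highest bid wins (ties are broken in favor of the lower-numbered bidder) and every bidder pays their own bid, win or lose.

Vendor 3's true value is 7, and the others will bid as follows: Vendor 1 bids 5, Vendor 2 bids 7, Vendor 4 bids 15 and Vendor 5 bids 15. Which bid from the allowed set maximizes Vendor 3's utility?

Bid 4: loses but pays 4, utility -4.
Bid 5: loses but pays 5, utility -5.
Bid 7: loses but pays 7, utility -7.
Bid 15: wins, pays 15, utility 7 - 15 = -8.
The best choice is 4 with utility -4.

4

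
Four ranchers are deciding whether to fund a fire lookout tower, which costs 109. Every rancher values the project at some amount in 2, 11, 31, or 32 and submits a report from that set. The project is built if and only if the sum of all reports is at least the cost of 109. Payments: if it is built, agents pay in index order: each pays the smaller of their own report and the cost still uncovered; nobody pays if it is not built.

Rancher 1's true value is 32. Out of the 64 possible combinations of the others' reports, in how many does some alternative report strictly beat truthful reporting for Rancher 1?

8

Others report (31, 31, 31): truth gives 0; report 31 gives 1 > 0. Violating.
Others report (31, 31, 32): truth gives 0; report 31 gives 1 > 0. Violating.
Others report (31, 32, 31): truth gives 0; report 31 gives 1 > 0. Violating.
Others report (31, 32, 32): truth gives 0; report 31 gives 1 > 0. Violating.
Others report (2, 2, 2): truth gives 0; no alternative beats it.
Others report (2, 2, 11): truth gives 0; no alternative beats it.
(Checking all 64 profiles: 8 have a profitable deviation, 56 do not.)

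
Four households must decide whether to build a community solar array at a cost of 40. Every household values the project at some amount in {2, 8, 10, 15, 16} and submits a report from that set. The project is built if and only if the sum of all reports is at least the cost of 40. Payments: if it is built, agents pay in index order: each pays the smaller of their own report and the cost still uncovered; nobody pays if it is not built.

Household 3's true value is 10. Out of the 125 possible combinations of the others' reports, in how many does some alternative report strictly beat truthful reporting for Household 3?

64

Others report (2, 15, 15): truth gives 0; report 8 gives 2 > 0. Violating.
Others report (2, 15, 16): truth gives 0; report 8 gives 2 > 0. Violating.
Others report (2, 16, 15): truth gives 0; report 8 gives 2 > 0. Violating.
Others report (2, 16, 16): truth gives 0; report 8 gives 2 > 0. Violating.
Others report (2, 2, 2): truth gives 0; no alternative beats it.
Others report (2, 2, 8): truth gives 0; no alternative beats it.
(Checking all 125 profiles: 64 have a profitable deviation, 61 do not.)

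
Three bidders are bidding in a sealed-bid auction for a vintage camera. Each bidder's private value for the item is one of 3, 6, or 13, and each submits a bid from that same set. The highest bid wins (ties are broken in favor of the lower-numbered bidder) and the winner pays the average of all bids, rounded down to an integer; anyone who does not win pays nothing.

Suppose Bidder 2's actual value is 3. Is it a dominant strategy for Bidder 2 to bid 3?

Yes

Check each profile of the others' bids and compare truth against every alternative bid.
Others bid (3, 6): truth gives 0, best alternative gives -2.
Others bid (3, 3): truth gives 0, best alternative gives -1.
Others bid (3, 13): truth gives 0, best alternative gives 0.
Others bid (6, 3): truth gives 0, best alternative gives 0.
Others bid (6, 6): truth gives 0, best alternative gives 0.
Others bid (6, 13): truth gives 0, best alternative gives 0.
(Remaining 3 profiles checked similarly; truth is weakly best in each.)
In every case the truthful bid is at least as good as any alternative, so it is a dominant strategy.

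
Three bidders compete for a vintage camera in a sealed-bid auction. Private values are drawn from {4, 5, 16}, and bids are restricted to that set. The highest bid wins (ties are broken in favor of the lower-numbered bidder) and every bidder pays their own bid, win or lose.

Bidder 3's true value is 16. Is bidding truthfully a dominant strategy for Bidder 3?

Consider the case where Bidder 1 bids 4 and Bidder 2 bids 4.
Truthful bid 16: wins, pays 16, utility 16 - 16 = 0.
Bid 5 instead: wins, pays 5, utility 16 - 5 = 11.
Since 11 > 0, bidding 5 is strictly better here, so truthful bidding is not dominant.

No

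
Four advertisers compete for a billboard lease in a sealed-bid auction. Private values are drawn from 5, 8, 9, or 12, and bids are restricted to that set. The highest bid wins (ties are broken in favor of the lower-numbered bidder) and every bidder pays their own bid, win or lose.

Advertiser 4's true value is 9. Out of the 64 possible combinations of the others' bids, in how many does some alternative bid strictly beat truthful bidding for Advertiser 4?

57

Others bid (5, 5, 5): truth gives 0; bid 8 gives 1 > 0. Violating.
Others bid (5, 5, 9): truth gives -9; bid 12 gives -3 > -9. Violating.
Others bid (5, 5, 12): truth gives -9; bid 5 gives -5 > -9. Violating.
Others bid (5, 8, 9): truth gives -9; bid 12 gives -3 > -9. Violating.
Others bid (5, 5, 8): truth gives 0; no alternative beats it.
Others bid (5, 8, 5): truth gives 0; no alternative beats it.
(Checking all 64 profiles: 57 have a profitable deviation, 7 do not.)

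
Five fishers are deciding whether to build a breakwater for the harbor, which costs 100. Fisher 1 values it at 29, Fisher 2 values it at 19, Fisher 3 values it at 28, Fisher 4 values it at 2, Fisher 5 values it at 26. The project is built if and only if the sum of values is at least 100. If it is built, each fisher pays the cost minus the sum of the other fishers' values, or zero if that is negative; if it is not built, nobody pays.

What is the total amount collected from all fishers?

86

Total value 104 ≥ cost 100, so it is built.
Fisher 1: others sum to 75; max(0, 100 - 75) = 25.
Fisher 2: others sum to 85; max(0, 100 - 85) = 15.
Fisher 3: others sum to 76; max(0, 100 - 76) = 24.
Fisher 4: others sum to 102; max(0, 100 - 102) = 0.
Fisher 5: others sum to 78; max(0, 100 - 78) = 22.
Total collected = 25 + 15 + 24 + 0 + 22 = 86.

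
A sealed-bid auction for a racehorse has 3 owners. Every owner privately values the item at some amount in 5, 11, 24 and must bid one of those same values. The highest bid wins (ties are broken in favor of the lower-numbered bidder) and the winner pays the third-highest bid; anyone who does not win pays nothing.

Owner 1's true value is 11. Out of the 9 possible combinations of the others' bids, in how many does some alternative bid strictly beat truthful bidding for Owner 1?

Others bid (5, 24): truth gives 0; bid 24 gives 6 > 0. Violating.
Others bid (24, 5): truth gives 0; bid 24 gives 6 > 0. Violating.
Others bid (5, 5): truth gives 6; no alternative beats it.
Others bid (5, 11): truth gives 6; no alternative beats it.
(Checking all 9 profiles: 2 have a profitable deviation, 7 do not.)

2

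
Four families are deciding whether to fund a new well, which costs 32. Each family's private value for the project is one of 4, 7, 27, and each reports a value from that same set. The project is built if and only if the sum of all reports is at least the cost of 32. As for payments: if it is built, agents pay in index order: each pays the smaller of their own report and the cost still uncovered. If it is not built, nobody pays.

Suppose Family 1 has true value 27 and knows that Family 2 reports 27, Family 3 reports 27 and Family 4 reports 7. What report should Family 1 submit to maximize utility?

4

Report 4: project built, pays 4, utility 27 - 4 = 23.
Report 7: project built, pays 7, utility 27 - 7 = 20.
Report 27: project built, pays 27, utility 27 - 27 = 0.
The best choice is 4 with utility 23.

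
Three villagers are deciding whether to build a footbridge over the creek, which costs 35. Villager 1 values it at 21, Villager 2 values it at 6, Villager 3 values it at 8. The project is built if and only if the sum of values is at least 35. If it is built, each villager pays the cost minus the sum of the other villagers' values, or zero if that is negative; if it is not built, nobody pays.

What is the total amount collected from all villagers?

35

Total value 35 ≥ cost 35, so it is built.
Villager 1: others sum to 14; max(0, 35 - 14) = 21.
Villager 2: others sum to 29; max(0, 35 - 29) = 6.
Villager 3: others sum to 27; max(0, 35 - 27) = 8.
Total collected = 21 + 6 + 8 = 35.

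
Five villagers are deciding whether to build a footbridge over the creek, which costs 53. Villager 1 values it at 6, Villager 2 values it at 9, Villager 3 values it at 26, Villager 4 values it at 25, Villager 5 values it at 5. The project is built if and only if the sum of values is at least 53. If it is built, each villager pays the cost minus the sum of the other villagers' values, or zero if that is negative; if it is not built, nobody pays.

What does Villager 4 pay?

7

Total value 71 ≥ cost 53, so the project is built.
The other villagers' values sum to 46.
Cost minus that sum is 53 - 46 = 7.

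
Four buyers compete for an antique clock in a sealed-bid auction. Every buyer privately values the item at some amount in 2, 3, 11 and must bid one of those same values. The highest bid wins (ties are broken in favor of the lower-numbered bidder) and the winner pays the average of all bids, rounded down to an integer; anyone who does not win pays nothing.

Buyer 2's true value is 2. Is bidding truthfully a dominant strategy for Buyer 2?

Yes

Check each profile of the others' bids and compare truth against every alternative bid.
Others bid (2, 2, 2): truth gives 0, best alternative gives 0.
Others bid (2, 2, 3): truth gives 0, best alternative gives 0.
Others bid (2, 2, 11): truth gives 0, best alternative gives 0.
Others bid (2, 3, 2): truth gives 0, best alternative gives 0.
Others bid (2, 3, 3): truth gives 0, best alternative gives 0.
Others bid (2, 3, 11): truth gives 0, best alternative gives 0.
(Remaining 21 profiles checked similarly; truth is weakly best in each.)
In every case the truthful bid is at least as good as any alternative, so it is a dominant strategy.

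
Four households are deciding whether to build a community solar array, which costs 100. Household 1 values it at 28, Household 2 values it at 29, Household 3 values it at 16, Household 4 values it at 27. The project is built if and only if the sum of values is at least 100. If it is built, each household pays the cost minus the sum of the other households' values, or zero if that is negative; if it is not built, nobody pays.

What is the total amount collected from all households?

Total value 100 ≥ cost 100, so it is built.
Household 1: others sum to 72; max(0, 100 - 72) = 28.
Household 2: others sum to 71; max(0, 100 - 71) = 29.
Household 3: others sum to 84; max(0, 100 - 84) = 16.
Household 4: others sum to 73; max(0, 100 - 73) = 27.
Total collected = 28 + 29 + 16 + 27 = 100.

100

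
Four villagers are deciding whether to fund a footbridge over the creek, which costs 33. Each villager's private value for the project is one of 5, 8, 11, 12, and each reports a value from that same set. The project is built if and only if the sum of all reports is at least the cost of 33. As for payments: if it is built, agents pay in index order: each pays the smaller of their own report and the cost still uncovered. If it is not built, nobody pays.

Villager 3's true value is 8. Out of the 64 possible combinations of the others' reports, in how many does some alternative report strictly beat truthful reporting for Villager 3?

Others report (5, 11, 12): truth gives 0; report 5 gives 3 > 0. Violating.
Others report (5, 12, 11): truth gives 0; report 5 gives 3 > 0. Violating.
Others report (5, 12, 12): truth gives 0; report 5 gives 3 > 0. Violating.
Others report (8, 8, 12): truth gives 0; report 5 gives 3 > 0. Violating.
Others report (5, 5, 5): truth gives 0; no alternative beats it.
Others report (5, 5, 8): truth gives 0; no alternative beats it.
(Checking all 64 profiles: 32 have a profitable deviation, 32 do not.)

32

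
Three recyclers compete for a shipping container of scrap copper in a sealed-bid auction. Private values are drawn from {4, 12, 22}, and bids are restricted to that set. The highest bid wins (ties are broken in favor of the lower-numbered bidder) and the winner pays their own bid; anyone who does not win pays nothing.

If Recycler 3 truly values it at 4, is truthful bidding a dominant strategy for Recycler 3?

Check each profile of the others' bids and compare truth against every alternative bid.
Others bid (4, 4): truth gives 0, best alternative gives -8.
Others bid (4, 12): truth gives 0, best alternative gives 0.
Others bid (4, 22): truth gives 0, best alternative gives 0.
Others bid (12, 4): truth gives 0, best alternative gives 0.
Others bid (12, 12): truth gives 0, best alternative gives 0.
Others bid (12, 22): truth gives 0, best alternative gives 0.
(Remaining 3 profiles checked similarly; truth is weakly best in each.)
In every case the truthful bid is at least as good as any alternative, so it is a dominant strategy.

Yes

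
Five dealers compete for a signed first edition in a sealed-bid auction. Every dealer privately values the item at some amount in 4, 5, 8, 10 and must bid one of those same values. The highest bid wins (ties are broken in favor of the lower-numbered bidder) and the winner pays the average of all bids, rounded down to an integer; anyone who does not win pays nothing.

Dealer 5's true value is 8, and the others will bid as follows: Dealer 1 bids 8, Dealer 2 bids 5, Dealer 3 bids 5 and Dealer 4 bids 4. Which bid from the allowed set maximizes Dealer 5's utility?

Bid 4: loses, pays 0, utility 0.
Bid 5: loses, pays 0, utility 0.
Bid 8: loses, pays 0, utility 0.
Bid 10: wins, pays 6, utility 8 - 6 = 2.
The best choice is 10 with utility 2.

10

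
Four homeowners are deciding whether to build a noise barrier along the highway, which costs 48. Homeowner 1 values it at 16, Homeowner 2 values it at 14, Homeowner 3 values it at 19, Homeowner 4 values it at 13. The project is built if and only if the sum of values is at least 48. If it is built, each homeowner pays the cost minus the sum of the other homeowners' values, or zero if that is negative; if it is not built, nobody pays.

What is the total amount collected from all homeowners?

7

Total value 62 ≥ cost 48, so it is built.
Homeowner 1: others sum to 46; max(0, 48 - 46) = 2.
Homeowner 2: others sum to 48; max(0, 48 - 48) = 0.
Homeowner 3: others sum to 43; max(0, 48 - 43) = 5.
Homeowner 4: others sum to 49; max(0, 48 - 49) = 0.
Total collected = 2 + 0 + 5 + 0 = 7.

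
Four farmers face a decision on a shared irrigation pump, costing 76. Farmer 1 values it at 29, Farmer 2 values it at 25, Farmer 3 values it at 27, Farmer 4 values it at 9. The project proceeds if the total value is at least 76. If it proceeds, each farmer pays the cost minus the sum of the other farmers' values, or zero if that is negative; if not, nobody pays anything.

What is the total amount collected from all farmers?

Total value 90 ≥ cost 76, so it is built.
Farmer 1: others sum to 61; max(0, 76 - 61) = 15.
Farmer 2: others sum to 65; max(0, 76 - 65) = 11.
Farmer 3: others sum to 63; max(0, 76 - 63) = 13.
Farmer 4: others sum to 81; max(0, 76 - 81) = 0.
Total collected = 15 + 11 + 13 + 0 = 39.

39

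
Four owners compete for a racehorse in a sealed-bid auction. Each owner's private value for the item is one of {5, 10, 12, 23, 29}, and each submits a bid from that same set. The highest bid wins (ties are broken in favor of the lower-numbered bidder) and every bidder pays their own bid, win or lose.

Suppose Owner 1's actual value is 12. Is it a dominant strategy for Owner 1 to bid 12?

Consider the case where Owner 2 bids 5, Owner 3 bids 5 and Owner 4 bids 5.
Truthful bid 12: wins, pays 12, utility 12 - 12 = 0.
Bid 5 instead: wins, pays 5, utility 12 - 5 = 7.
Since 7 > 0, bidding 5 is strictly better here, so truthful bidding is not dominant.

No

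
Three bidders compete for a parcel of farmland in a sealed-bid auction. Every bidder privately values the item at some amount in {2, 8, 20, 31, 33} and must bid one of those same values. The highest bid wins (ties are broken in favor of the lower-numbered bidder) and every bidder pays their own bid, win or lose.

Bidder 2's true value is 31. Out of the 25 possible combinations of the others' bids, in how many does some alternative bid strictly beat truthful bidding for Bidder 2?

Others bid (2, 2): truth gives 0; bid 8 gives 23 > 0. Violating.
Others bid (2, 8): truth gives 0; bid 8 gives 23 > 0. Violating.
Others bid (2, 20): truth gives 0; bid 20 gives 11 > 0. Violating.
Others bid (2, 33): truth gives -31; bid 2 gives -2 > -31. Violating.
Others bid (2, 31): truth gives 0; no alternative beats it.
Others bid (8, 31): truth gives 0; no alternative beats it.
(Checking all 25 profiles: 19 have a profitable deviation, 6 do not.)

19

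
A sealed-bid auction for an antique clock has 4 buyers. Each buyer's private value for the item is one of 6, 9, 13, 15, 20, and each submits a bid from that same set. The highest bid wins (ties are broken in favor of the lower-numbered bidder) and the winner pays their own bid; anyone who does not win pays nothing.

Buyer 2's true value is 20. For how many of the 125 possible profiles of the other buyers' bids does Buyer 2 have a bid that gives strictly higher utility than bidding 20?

48

Others bid (6, 6, 6): truth gives 0; bid 9 gives 11 > 0. Violating.
Others bid (6, 6, 9): truth gives 0; bid 9 gives 11 > 0. Violating.
Others bid (6, 6, 13): truth gives 0; bid 13 gives 7 > 0. Violating.
Others bid (6, 6, 15): truth gives 0; bid 15 gives 5 > 0. Violating.
Others bid (6, 6, 20): truth gives 0; no alternative beats it.
Others bid (6, 9, 20): truth gives 0; no alternative beats it.
(Checking all 125 profiles: 48 have a profitable deviation, 77 do not.)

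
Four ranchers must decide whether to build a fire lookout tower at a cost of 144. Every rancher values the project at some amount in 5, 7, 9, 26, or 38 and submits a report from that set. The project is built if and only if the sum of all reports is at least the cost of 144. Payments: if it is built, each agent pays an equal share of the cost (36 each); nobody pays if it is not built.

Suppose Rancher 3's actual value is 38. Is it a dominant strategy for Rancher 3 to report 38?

Check each profile of the others' reports and compare truth against every alternative report.
Others report (38, 38, 38): truth gives 2, best alternative gives 0.
Others report (5, 5, 5): truth gives 0, best alternative gives 0.
Others report (5, 5, 7): truth gives 0, best alternative gives 0.
Others report (5, 5, 9): truth gives 0, best alternative gives 0.
Others report (5, 5, 26): truth gives 0, best alternative gives 0.
Others report (5, 5, 38): truth gives 0, best alternative gives 0.
(Remaining 119 profiles checked similarly; truth is weakly best in each.)
In every case the truthful report is at least as good as any alternative, so it is a dominant strategy.

Yes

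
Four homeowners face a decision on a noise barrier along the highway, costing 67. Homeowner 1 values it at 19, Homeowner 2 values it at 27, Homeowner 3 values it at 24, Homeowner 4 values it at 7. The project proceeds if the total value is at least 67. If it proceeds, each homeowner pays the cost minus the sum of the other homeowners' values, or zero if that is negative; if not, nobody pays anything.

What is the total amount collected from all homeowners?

40

Total value 77 ≥ cost 67, so it is built.
Homeowner 1: others sum to 58; max(0, 67 - 58) = 9.
Homeowner 2: others sum to 50; max(0, 67 - 50) = 17.
Homeowner 3: others sum to 53; max(0, 67 - 53) = 14.
Homeowner 4: others sum to 70; max(0, 67 - 70) = 0.
Total collected = 9 + 17 + 14 + 0 = 40.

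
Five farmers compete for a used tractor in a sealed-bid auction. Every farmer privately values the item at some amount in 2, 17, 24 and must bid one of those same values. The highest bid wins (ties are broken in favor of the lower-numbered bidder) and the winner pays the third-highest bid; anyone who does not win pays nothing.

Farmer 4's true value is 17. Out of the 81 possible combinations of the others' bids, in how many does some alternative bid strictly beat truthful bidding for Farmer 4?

Others bid (2, 2, 2, 24): truth gives 0; bid 24 gives 15 > 0. Violating.
Others bid (2, 2, 17, 2): truth gives 0; bid 24 gives 15 > 0. Violating.
Others bid (2, 17, 2, 2): truth gives 0; bid 24 gives 15 > 0. Violating.
Others bid (17, 2, 2, 2): truth gives 0; bid 24 gives 15 > 0. Violating.
Others bid (2, 2, 2, 2): truth gives 15; no alternative beats it.
Others bid (2, 2, 2, 17): truth gives 15; no alternative beats it.
(Checking all 81 profiles: 4 have a profitable deviation, 77 do not.)

4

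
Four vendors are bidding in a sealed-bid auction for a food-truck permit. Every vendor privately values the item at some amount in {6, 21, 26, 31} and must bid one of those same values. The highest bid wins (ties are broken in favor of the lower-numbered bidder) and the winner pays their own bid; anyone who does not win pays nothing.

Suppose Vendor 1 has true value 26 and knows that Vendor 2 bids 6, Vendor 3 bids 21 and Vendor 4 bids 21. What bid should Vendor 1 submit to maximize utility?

Bid 6: loses, pays 0, utility 0.
Bid 21: wins, pays 21, utility 26 - 21 = 5.
Bid 26: wins, pays 26, utility 26 - 26 = 0.
Bid 31: wins, pays 31, utility 26 - 31 = -5.
The best choice is 21 with utility 5.

21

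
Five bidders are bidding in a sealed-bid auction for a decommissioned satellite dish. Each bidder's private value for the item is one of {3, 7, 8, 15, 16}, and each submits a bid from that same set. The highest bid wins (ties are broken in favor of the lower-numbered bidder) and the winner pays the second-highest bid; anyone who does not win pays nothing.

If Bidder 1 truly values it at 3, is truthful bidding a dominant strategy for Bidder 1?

Check each profile of the others' bids and compare truth against every alternative bid.
Others bid (3, 3, 3, 7): truth gives 0, best alternative gives -4.
Others bid (3, 3, 7, 3): truth gives 0, best alternative gives -4.
Others bid (3, 3, 7, 7): truth gives 0, best alternative gives -4.
Others bid (3, 7, 3, 3): truth gives 0, best alternative gives -4.
Others bid (3, 7, 3, 7): truth gives 0, best alternative gives -4.
Others bid (3, 7, 7, 3): truth gives 0, best alternative gives -4.
(Remaining 619 profiles checked similarly; truth is weakly best in each.)
In every case the truthful bid is at least as good as any alternative, so it is a dominant strategy.

Yes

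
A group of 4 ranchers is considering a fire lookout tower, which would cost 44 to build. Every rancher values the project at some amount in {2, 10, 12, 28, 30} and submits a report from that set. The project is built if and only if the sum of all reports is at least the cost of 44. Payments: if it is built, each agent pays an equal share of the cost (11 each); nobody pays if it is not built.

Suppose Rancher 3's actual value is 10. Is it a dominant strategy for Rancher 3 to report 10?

Consider the case where Rancher 1 reports 2, Rancher 2 reports 2 and Rancher 4 reports 30.
Truthful report 10: project built, pays 11, utility 10 - 11 = -1.
Report 2 instead: project not built, utility 0.
Since 0 > -1, reporting 2 is strictly better here, so truthful reporting is not dominant.

No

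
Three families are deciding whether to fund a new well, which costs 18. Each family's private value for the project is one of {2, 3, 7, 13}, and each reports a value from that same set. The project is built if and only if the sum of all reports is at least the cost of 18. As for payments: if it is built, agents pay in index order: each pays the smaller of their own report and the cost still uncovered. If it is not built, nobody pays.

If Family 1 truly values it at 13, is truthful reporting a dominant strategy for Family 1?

No

Consider the case where Family 2 reports 2 and Family 3 reports 13.
Truthful report 13: project built, pays 13, utility 13 - 13 = 0.
Report 3 instead: project built, pays 3, utility 13 - 3 = 10.
Since 10 > 0, reporting 3 is strictly better here, so truthful reporting is not dominant.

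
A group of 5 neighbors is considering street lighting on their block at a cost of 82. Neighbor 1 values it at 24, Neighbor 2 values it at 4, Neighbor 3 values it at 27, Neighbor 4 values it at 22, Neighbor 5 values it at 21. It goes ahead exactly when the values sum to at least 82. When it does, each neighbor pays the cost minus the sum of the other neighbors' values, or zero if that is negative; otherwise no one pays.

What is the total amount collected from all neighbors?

30

Total value 98 ≥ cost 82, so it is built.
Neighbor 1: others sum to 74; max(0, 82 - 74) = 8.
Neighbor 2: others sum to 94; max(0, 82 - 94) = 0.
Neighbor 3: others sum to 71; max(0, 82 - 71) = 11.
Neighbor 4: others sum to 76; max(0, 82 - 76) = 6.
Neighbor 5: others sum to 77; max(0, 82 - 77) = 5.
Total collected = 8 + 0 + 11 + 6 + 5 = 30.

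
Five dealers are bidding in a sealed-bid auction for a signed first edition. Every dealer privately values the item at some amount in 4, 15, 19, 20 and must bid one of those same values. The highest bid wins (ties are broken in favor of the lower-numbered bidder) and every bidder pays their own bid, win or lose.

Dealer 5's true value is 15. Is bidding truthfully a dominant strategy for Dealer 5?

Consider the case where Dealer 1 bids 4, Dealer 2 bids 4, Dealer 3 bids 4 and Dealer 4 bids 15.
Truthful bid 15: loses but pays 15, utility -15.
Bid 4 instead: loses but pays 4, utility -4.
Since -4 > -15, bidding 4 is strictly better here, so truthful bidding is not dominant.

No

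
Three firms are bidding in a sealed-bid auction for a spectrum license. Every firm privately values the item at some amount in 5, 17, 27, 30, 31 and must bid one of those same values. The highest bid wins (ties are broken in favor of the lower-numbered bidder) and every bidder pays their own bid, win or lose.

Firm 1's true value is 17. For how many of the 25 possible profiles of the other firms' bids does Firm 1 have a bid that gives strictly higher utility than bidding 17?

Others bid (5, 5): truth gives 0; bid 5 gives 12 > 0. Violating.
Others bid (5, 27): truth gives -17; bid 5 gives -5 > -17. Violating.
Others bid (5, 30): truth gives -17; bid 5 gives -5 > -17. Violating.
Others bid (5, 31): truth gives -17; bid 5 gives -5 > -17. Violating.
Others bid (5, 17): truth gives 0; no alternative beats it.
Others bid (17, 5): truth gives 0; no alternative beats it.
(Checking all 25 profiles: 22 have a profitable deviation, 3 do not.)

22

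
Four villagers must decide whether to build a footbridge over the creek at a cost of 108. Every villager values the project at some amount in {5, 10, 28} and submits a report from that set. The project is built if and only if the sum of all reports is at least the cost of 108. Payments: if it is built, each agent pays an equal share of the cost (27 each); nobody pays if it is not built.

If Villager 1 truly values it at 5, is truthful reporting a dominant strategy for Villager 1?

Check each profile of the others' reports and compare truth against every alternative report.
Others report (5, 5, 5): truth gives 0, best alternative gives 0.
Others report (5, 5, 10): truth gives 0, best alternative gives 0.
Others report (5, 5, 28): truth gives 0, best alternative gives 0.
Others report (5, 10, 5): truth gives 0, best alternative gives 0.
Others report (5, 10, 10): truth gives 0, best alternative gives 0.
Others report (5, 10, 28): truth gives 0, best alternative gives 0.
(Remaining 21 profiles checked similarly; truth is weakly best in each.)
In every case the truthful report is at least as good as any alternative, so it is a dominant strategy.

Yes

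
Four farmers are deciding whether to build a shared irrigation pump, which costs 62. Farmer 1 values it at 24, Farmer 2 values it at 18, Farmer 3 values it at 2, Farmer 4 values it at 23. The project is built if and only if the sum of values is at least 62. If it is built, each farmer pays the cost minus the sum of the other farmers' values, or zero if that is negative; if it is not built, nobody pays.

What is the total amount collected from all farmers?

Total value 67 ≥ cost 62, so it is built.
Farmer 1: others sum to 43; max(0, 62 - 43) = 19.
Farmer 2: others sum to 49; max(0, 62 - 49) = 13.
Farmer 3: others sum to 65; max(0, 62 - 65) = 0.
Farmer 4: others sum to 44; max(0, 62 - 44) = 18.
Total collected = 19 + 13 + 0 + 18 = 50.

50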